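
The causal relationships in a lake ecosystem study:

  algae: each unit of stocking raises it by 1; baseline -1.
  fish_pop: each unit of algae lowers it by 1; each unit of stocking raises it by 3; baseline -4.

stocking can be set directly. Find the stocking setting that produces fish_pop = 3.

Substituting into the fish_pop equation gives fish_pop = 2*stocking - 3.
Solve 2*stocking - 3 = 3: stocking = (3 + 3) / 2 = 3.

stocking = 3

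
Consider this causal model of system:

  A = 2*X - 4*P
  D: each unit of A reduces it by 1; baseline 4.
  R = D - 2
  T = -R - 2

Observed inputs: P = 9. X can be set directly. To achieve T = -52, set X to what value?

X = -6

Substituting into the A equation gives A = 2*X - 36.
Substituting into the D equation gives D = -2*X + 40.
So R = -2*X + 38.
T becomes 2*X - 40.
Solve 2*X - 40 = -52: X = (-52 + 40) / 2 = -6.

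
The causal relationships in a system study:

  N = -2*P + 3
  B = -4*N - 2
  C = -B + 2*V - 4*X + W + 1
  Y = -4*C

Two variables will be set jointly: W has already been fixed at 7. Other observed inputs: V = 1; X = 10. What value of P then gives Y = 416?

P = 11

With W held at 7:
Substituting into the B equation gives B = 8*P - 14.
C becomes -8*P - 16.
Substituting into the Y equation gives Y = 32*P + 64.
Solve 32*P + 64 = 416: P = (416 - 64) / 32 = 11.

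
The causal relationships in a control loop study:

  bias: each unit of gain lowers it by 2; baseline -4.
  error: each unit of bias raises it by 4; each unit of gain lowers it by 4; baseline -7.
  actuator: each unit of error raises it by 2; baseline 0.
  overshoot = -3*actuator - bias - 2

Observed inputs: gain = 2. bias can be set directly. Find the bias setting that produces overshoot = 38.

Intervening on bias fixes its value directly, overriding its dependence on gain.
Substituting into the error equation gives error = 4*bias - 15.
This gives actuator = 8*bias - 30.
Substituting into the overshoot equation gives overshoot = -25*bias + 88.
Solve -25*bias + 88 = 38: bias = (38 - 88) / -25 = 2.

bias = 2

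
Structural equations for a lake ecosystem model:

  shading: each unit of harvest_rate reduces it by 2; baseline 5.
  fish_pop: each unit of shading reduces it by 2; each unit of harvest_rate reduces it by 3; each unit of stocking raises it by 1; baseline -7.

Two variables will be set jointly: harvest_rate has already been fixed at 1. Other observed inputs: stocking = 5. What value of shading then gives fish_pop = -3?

With harvest_rate held at 1:
Intervening on shading fixes its value directly, overriding its dependence on harvest_rate.
Substituting into the fish_pop equation gives fish_pop = -2*shading - 5.
Solve -2*shading - 5 = -3: shading = (-3 + 5) / -2 = -1.

shading = -1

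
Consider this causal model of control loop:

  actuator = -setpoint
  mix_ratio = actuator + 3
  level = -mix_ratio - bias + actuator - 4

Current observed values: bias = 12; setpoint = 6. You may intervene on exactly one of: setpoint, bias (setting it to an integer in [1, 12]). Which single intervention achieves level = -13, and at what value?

set bias = 6

Intervening on setpoint: the paths from setpoint to level cancel (net effect zero), leaving level = -19; -13 is unreachable this way.
Intervening on bias: with other inputs at their observed values, level = -bias - 7. Solving for -13 gives bias = 6, within [1, 12].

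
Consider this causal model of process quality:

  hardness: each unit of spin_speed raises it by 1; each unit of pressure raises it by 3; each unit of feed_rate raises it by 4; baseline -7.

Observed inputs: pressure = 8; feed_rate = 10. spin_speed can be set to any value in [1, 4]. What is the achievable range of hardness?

58 to 61

Substituting into the hardness equation gives hardness = spin_speed + 57.
Linear in spin_speed, so extremes are at the endpoints: spin_speed = 1 gives hardness = 58; spin_speed = 4 gives hardness = 61.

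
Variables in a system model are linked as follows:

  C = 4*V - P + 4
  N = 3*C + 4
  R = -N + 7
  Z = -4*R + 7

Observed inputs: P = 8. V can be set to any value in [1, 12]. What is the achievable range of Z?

Substituting into the C equation gives C = 4*V - 4.
This gives N = 12*V - 8.
Substituting into the R equation gives R = -12*V + 15.
This gives Z = 48*V - 53.
Linear in V, so extremes are at the endpoints: V = 1 gives Z = -5; V = 12 gives Z = 523.

-5 to 523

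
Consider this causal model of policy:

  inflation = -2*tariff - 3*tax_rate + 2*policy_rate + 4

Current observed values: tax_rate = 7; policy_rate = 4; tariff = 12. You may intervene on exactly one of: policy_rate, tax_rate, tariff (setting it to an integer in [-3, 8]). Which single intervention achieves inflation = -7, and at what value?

Intervening on policy_rate: inflation = 2*policy_rate - 41. Reaching -7 requires policy_rate = 17, outside [-3, 8].
Intervening on tax_rate: inflation = -3*tax_rate - 12. Reaching -7 requires tax_rate = -5/3, not an integer.
Intervening on tariff: with other inputs at their observed values, inflation = -2*tariff - 9. Solving for -7 gives tariff = -1, within [-3, 8].

set tariff = -1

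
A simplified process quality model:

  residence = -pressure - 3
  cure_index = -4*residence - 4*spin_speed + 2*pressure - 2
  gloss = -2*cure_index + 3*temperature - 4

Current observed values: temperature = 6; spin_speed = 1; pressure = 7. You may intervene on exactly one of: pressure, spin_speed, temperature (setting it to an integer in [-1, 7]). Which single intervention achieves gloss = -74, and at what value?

set spin_speed = 2

Intervening on pressure: gloss = -12*pressure + 2. Reaching -74 requires pressure = 19/3, not an integer.
Intervening on spin_speed: with other inputs at their observed values, gloss = 8*spin_speed - 90. Solving for -74 gives spin_speed = 2, within [-1, 7].
Intervening on temperature: gloss = 3*temperature - 100. Reaching -74 requires temperature = 26/3, not an integer.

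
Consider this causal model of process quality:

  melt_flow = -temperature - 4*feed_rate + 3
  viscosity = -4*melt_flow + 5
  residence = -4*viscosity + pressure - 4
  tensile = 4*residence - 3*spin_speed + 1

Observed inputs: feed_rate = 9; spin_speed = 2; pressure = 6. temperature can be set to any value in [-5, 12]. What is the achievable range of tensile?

Substituting into the melt_flow equation gives melt_flow = -temperature - 33.
So viscosity = 4*temperature + 137.
So residence = -16*temperature - 546.
Substituting into the tensile equation gives tensile = -64*temperature - 2189.
Linear in temperature, so extremes are at the endpoints: temperature = -5 gives tensile = -1869; temperature = 12 gives tensile = -2957.

-2957 to -1869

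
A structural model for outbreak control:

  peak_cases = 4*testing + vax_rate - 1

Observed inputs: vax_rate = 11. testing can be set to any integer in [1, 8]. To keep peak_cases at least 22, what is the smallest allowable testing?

testing = 3

Substituting into the peak_cases equation gives peak_cases = 4*testing + 10.
Require 4*testing + 10 ≥ 22, so testing ≥ 3.
The smallest integer in [1, 8] satisfying this is 3.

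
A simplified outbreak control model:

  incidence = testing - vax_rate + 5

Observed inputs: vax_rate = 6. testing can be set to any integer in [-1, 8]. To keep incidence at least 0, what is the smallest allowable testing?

Substituting into the incidence equation gives incidence = testing - 1.
Require testing - 1 ≥ 0, so testing ≥ 1.
The smallest integer in [-1, 8] satisfying this is 1.

testing = 1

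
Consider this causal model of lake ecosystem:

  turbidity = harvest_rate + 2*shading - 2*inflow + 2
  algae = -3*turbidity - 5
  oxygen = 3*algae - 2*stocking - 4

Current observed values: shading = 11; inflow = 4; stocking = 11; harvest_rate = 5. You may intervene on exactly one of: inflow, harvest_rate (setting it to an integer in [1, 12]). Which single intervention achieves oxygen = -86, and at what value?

Intervening on inflow: with other inputs at their observed values, oxygen = 18*inflow - 302. Solving for -86 gives inflow = 12, within [1, 12].
Intervening on harvest_rate: oxygen = -9*harvest_rate - 185. Reaching -86 requires harvest_rate = -11, outside [1, 12].

set inflow = 12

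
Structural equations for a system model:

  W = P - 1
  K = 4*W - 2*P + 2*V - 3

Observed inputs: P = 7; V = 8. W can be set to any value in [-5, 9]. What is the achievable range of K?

Intervening on W fixes its value directly, overriding its dependence on P.
Substituting into the K equation gives K = 4*W - 1.
Linear in W, so extremes are at the endpoints: W = -5 gives K = -21; W = 9 gives K = 35.

-21 to 35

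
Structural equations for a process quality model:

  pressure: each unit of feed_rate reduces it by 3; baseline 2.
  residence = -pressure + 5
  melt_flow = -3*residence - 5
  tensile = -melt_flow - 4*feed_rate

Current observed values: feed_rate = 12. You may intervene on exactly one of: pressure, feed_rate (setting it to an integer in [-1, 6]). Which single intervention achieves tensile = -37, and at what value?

set pressure = 3

Intervening on pressure: with other inputs at their observed values, tensile = -3*pressure - 28. Solving for -37 gives pressure = 3, within [-1, 6].
Intervening on feed_rate: tensile = 5*feed_rate + 14. Reaching -37 requires feed_rate = -51/5, not an integer.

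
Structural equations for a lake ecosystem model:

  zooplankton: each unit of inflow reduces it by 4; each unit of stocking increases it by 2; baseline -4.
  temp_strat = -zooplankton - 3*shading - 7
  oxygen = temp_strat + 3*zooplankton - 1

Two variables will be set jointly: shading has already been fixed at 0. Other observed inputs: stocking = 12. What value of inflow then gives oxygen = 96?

With shading held at 0:
Substituting into the zooplankton equation gives zooplankton = -4*inflow + 20.
Substituting into the temp_strat equation gives temp_strat = 4*inflow - 27.
So oxygen = -8*inflow + 32.
Solve -8*inflow + 32 = 96: inflow = (96 - 32) / -8 = -8.

inflow = -8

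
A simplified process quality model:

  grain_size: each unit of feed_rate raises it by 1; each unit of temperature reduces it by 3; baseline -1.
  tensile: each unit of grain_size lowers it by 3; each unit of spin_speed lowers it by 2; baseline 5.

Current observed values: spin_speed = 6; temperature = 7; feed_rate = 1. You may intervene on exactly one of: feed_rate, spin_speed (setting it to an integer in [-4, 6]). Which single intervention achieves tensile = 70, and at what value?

Intervening on feed_rate: tensile = -3*feed_rate + 59. Reaching 70 requires feed_rate = -11/3, not an integer.
Intervening on spin_speed: with other inputs at their observed values, tensile = -2*spin_speed + 68. Solving for 70 gives spin_speed = -1, within [-4, 6].

set spin_speed = -1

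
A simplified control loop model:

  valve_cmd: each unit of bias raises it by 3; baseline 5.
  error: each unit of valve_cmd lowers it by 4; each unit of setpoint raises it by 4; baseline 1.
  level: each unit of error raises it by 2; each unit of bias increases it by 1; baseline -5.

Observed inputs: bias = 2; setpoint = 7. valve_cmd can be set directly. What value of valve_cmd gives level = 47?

Intervening on valve_cmd fixes its value directly, overriding its dependence on bias.
Substituting into the error equation gives error = -4*valve_cmd + 29.
Substituting into the level equation gives level = -8*valve_cmd + 55.
Solve -8*valve_cmd + 55 = 47: valve_cmd = (47 - 55) / -8 = 1.

valve_cmd = 1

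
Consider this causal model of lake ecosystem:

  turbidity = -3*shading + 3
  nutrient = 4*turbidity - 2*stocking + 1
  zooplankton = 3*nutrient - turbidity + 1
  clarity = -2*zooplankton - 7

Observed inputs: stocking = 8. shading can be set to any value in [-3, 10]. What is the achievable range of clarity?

Substituting into the nutrient equation gives nutrient = -12*shading - 3.
Substituting into the zooplankton equation gives zooplankton = -33*shading - 11.
clarity becomes 66*shading + 15.
Linear in shading, so extremes are at the endpoints: shading = -3 gives clarity = -183; shading = 10 gives clarity = 675.

-183 to 675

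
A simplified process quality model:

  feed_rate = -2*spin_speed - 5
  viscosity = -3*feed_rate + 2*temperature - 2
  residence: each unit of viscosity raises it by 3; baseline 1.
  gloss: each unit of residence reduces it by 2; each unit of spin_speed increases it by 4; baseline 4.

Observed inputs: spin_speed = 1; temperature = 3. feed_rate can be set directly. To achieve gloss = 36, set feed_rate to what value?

feed_rate = 3

Intervening on feed_rate fixes its value directly, overriding its dependence on spin_speed.
Substituting into the viscosity equation gives viscosity = -3*feed_rate + 4.
Substituting into the residence equation gives residence = -9*feed_rate + 13.
Substituting into the gloss equation gives gloss = 18*feed_rate - 18.
Solve 18*feed_rate - 18 = 36: feed_rate = (36 + 18) / 18 = 3.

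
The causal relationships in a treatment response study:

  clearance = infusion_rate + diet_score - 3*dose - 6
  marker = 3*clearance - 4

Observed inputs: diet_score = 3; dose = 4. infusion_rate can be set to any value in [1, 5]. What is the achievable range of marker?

Substituting into the clearance equation gives clearance = infusion_rate - 15.
Substituting into the marker equation gives marker = 3*infusion_rate - 49.
Linear in infusion_rate, so extremes are at the endpoints: infusion_rate = 1 gives marker = -46; infusion_rate = 5 gives marker = -34.

-46 to -34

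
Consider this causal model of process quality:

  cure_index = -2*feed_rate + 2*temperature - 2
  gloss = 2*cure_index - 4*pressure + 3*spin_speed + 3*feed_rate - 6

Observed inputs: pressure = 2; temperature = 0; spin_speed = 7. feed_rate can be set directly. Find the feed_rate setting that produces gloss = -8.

Substituting into the cure_index equation gives cure_index = -2*feed_rate - 2.
So gloss = -feed_rate + 3.
Solve -feed_rate + 3 = -8: feed_rate = (-8 - 3) / -1 = 11.

feed_rate = 11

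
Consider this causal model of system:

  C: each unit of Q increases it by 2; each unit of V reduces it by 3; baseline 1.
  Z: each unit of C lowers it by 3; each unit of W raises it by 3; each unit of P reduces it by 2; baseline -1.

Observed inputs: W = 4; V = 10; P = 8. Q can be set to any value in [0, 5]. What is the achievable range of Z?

52 to 82

Substituting into the C equation gives C = 2*Q - 29.
Z becomes -6*Q + 82.
Linear in Q, so extremes are at the endpoints: Q = 0 gives Z = 82; Q = 5 gives Z = 52.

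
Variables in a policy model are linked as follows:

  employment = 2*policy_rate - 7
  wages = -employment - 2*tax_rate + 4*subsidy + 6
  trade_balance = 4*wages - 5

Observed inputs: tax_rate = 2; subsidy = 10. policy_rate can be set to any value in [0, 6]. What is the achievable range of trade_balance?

Substituting into the wages equation gives wages = -2*policy_rate + 49.
Substituting into the trade_balance equation gives trade_balance = -8*policy_rate + 191.
Linear in policy_rate, so extremes are at the endpoints: policy_rate = 0 gives trade_balance = 191; policy_rate = 6 gives trade_balance = 143.

143 to 191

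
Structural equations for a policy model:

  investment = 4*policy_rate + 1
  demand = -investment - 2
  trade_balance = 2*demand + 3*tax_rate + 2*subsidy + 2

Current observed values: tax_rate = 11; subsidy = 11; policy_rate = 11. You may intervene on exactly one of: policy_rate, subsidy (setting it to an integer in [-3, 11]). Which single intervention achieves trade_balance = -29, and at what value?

Intervening on policy_rate: with other inputs at their observed values, trade_balance = -8*policy_rate + 51. Solving for -29 gives policy_rate = 10, within [-3, 11].
Intervening on subsidy: trade_balance = 2*subsidy - 59. Reaching -29 requires subsidy = 15, outside [-3, 11].

set policy_rate = 10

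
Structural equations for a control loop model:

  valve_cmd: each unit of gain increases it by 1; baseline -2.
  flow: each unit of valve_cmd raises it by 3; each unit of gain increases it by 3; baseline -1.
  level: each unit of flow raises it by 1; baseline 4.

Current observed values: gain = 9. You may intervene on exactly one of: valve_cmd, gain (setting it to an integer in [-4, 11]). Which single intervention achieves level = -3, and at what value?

set gain = 0

Intervening on valve_cmd: level = 3*valve_cmd + 30. Reaching -3 requires valve_cmd = -11, outside [-4, 11].
Intervening on gain: with other inputs at their observed values, level = 6*gain - 3. Solving for -3 gives gain = 0, within [-4, 11].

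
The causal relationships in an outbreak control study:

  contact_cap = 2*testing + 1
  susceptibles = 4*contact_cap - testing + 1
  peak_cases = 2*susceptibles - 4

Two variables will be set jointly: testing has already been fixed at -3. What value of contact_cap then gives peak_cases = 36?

With testing held at -3:
Intervening on contact_cap fixes its value directly, overriding its dependence on testing.
Substituting into the susceptibles equation gives susceptibles = 4*contact_cap + 4.
This gives peak_cases = 8*contact_cap + 4.
Solve 8*contact_cap + 4 = 36: contact_cap = (36 - 4) / 8 = 4.

contact_cap = 4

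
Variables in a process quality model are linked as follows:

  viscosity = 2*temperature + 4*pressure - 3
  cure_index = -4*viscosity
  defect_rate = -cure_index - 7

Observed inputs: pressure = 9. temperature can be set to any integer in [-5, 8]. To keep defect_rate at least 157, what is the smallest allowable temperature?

Substituting into the viscosity equation gives viscosity = 2*temperature + 33.
Substituting into the cure_index equation gives cure_index = -8*temperature - 132.
This gives defect_rate = 8*temperature + 125.
Require 8*temperature + 125 ≥ 157, so temperature ≥ 4.
The smallest integer in [-5, 8] satisfying this is 4.

temperature = 4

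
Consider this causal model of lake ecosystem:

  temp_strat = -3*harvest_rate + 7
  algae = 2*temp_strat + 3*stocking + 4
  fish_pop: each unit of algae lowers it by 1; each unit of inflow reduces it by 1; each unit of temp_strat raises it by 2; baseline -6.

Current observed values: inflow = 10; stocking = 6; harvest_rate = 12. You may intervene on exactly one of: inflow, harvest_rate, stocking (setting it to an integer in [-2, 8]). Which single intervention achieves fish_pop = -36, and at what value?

Intervening on inflow: with other inputs at their observed values, fish_pop = -inflow - 28. Solving for -36 gives inflow = 8, within [-2, 8].
Intervening on harvest_rate: the paths from harvest_rate to fish_pop cancel (net effect zero), leaving fish_pop = -38; -36 is unreachable this way.
Intervening on stocking: fish_pop = -3*stocking - 20. Reaching -36 requires stocking = 16/3, not an integer.

set inflow = 8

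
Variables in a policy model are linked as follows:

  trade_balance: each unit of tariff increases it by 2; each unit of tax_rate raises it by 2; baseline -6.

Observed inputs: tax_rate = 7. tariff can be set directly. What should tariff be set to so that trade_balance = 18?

Substituting into the trade_balance equation gives trade_balance = 2*tariff + 8.
Solve 2*tariff + 8 = 18: tariff = (18 - 8) / 2 = 5.

tariff = 5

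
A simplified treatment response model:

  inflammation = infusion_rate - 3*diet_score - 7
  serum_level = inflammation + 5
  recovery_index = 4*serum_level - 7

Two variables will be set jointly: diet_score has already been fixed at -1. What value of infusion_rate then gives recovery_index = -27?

infusion_rate = -6

With diet_score held at -1:
Substituting into the inflammation equation gives inflammation = infusion_rate - 4.
Substituting into the serum_level equation gives serum_level = infusion_rate + 1.
recovery_index becomes 4*infusion_rate - 3.
Solve 4*infusion_rate - 3 = -27: infusion_rate = (-27 + 3) / 4 = -6.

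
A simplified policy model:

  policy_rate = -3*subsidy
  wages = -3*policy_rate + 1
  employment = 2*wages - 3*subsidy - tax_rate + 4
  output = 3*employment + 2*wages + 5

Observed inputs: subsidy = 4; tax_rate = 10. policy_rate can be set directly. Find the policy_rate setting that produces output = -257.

policy_rate = 9

Intervening on policy_rate fixes its value directly, overriding its dependence on subsidy.
Substituting into the employment equation gives employment = -6*policy_rate - 16.
This gives output = -24*policy_rate - 41.
Solve -24*policy_rate - 41 = -257: policy_rate = (-257 + 41) / -24 = 9.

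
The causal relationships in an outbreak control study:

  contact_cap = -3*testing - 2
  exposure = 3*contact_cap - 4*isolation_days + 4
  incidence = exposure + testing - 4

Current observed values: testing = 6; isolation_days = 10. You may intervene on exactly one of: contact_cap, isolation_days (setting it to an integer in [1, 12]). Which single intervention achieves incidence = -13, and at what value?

set contact_cap = 7

Intervening on contact_cap: with other inputs at their observed values, incidence = 3*contact_cap - 34. Solving for -13 gives contact_cap = 7, within [1, 12].
Intervening on isolation_days: incidence = -4*isolation_days - 54. Reaching -13 requires isolation_days = -41/4, not an integer.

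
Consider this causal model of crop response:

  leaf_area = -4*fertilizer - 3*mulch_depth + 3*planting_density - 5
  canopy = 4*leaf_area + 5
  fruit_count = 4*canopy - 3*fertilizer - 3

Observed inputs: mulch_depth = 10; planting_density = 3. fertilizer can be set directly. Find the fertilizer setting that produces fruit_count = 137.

Substituting into the leaf_area equation gives leaf_area = -4*fertilizer - 26.
Substituting into the canopy equation gives canopy = -16*fertilizer - 99.
So fruit_count = -67*fertilizer - 399.
Solve -67*fertilizer - 399 = 137: fertilizer = (137 + 399) / -67 = -8.

fertilizer = -8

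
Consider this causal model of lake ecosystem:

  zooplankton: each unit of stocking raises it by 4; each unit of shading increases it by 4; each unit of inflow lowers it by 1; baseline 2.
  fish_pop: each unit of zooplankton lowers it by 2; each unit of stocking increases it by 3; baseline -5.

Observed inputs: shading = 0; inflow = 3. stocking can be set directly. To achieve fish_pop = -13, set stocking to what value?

Substituting into the zooplankton equation gives zooplankton = 4*stocking - 1.
Substituting into the fish_pop equation gives fish_pop = -5*stocking - 3.
Solve -5*stocking - 3 = -13: stocking = (-13 + 3) / -5 = 2.

stocking = 2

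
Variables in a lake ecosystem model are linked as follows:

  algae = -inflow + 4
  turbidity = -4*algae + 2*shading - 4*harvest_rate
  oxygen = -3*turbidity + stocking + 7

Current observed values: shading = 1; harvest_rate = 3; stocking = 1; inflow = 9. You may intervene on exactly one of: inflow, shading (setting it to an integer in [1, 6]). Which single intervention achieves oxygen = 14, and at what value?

set inflow = 6

Intervening on inflow: with other inputs at their observed values, oxygen = -12*inflow + 86. Solving for 14 gives inflow = 6, within [1, 6].
Intervening on shading: oxygen = -6*shading - 16. Reaching 14 requires shading = -5, outside [1, 6].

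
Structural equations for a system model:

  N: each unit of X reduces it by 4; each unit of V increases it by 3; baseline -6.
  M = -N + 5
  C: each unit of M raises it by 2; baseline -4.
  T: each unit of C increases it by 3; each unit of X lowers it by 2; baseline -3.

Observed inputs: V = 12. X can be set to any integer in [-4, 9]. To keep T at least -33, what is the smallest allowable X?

X = 6

Substituting into the N equation gives N = -4*X + 30.
So M = 4*X - 25.
Substituting into the C equation gives C = 8*X - 54.
So T = 22*X - 165.
Require 22*X - 165 ≥ -33, so X ≥ 6.
The smallest integer in [-4, 9] satisfying this is 6.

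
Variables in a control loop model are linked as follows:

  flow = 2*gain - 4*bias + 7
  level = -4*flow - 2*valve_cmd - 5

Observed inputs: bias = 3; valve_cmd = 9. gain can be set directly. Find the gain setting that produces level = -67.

gain = 8

Substituting into the flow equation gives flow = 2*gain - 5.
So level = -8*gain - 3.
Solve -8*gain - 3 = -67: gain = (-67 + 3) / -8 = 8.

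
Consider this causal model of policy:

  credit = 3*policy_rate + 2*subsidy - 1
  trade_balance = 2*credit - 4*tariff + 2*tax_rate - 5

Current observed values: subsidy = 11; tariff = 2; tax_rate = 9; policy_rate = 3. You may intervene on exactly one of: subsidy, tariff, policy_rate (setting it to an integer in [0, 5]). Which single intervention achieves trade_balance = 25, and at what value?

Intervening on subsidy: with other inputs at their observed values, trade_balance = 4*subsidy + 21. Solving for 25 gives subsidy = 1, within [0, 5].
Intervening on tariff: trade_balance = -4*tariff + 73. Reaching 25 requires tariff = 12, outside [0, 5].
Intervening on policy_rate: trade_balance = 6*policy_rate + 47. Reaching 25 requires policy_rate = -11/3, not an integer.

set subsidy = 1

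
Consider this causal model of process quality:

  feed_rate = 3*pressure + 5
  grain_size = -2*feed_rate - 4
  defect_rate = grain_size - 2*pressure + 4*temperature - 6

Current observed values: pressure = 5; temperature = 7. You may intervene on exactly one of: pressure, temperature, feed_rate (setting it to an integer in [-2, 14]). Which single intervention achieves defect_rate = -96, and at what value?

set pressure = 13

Intervening on pressure: with other inputs at their observed values, defect_rate = -8*pressure + 8. Solving for -96 gives pressure = 13, within [-2, 14].
Intervening on temperature: defect_rate = 4*temperature - 60. Reaching -96 requires temperature = -9, outside [-2, 14].
Intervening on feed_rate: defect_rate = -2*feed_rate + 8. Reaching -96 requires feed_rate = 52, outside [-2, 14].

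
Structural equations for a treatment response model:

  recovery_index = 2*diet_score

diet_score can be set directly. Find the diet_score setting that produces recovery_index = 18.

diet_score = 9

Solve 2*diet_score = 18: diet_score = 18 / 2 = 9.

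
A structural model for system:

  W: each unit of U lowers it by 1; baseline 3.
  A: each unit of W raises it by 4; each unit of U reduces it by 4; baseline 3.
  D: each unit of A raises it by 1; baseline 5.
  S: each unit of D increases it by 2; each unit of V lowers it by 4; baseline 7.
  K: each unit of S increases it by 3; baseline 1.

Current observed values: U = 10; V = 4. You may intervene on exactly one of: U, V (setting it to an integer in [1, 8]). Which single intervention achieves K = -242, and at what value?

set U = 7

Intervening on U: with other inputs at their observed values, K = -48*U + 94. Solving for -242 gives U = 7, within [1, 8].
Intervening on V: K = -12*V - 338. Reaching -242 requires V = -8, outside [1, 8].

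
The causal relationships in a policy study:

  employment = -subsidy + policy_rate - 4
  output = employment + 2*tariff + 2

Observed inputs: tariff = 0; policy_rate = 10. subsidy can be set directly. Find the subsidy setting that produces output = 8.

subsidy = 0

Substituting into the employment equation gives employment = -subsidy + 6.
Substituting into the output equation gives output = -subsidy + 8.
Solve -subsidy + 8 = 8: subsidy = (8 - 8) / -1 = 0.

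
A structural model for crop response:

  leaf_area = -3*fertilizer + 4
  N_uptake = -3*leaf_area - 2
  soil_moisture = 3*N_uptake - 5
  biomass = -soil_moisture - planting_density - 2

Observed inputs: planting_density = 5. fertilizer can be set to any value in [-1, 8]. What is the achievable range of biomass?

Substituting into the N_uptake equation gives N_uptake = 9*fertilizer - 14.
soil_moisture becomes 27*fertilizer - 47.
Substituting into the biomass equation gives biomass = -27*fertilizer + 40.
Linear in fertilizer, so extremes are at the endpoints: fertilizer = -1 gives biomass = 67; fertilizer = 8 gives biomass = -176.

-176 to 67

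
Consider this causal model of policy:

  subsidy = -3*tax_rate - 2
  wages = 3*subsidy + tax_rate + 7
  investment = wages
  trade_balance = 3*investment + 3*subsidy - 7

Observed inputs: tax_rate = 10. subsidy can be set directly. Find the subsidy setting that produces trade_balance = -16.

Intervening on subsidy fixes its value directly, overriding its dependence on tax_rate.
Substituting into the wages equation gives wages = 3*subsidy + 17.
investment becomes 3*subsidy + 17.
This gives trade_balance = 12*subsidy + 44.
Solve 12*subsidy + 44 = -16: subsidy = (-16 - 44) / 12 = -5.

subsidy = -5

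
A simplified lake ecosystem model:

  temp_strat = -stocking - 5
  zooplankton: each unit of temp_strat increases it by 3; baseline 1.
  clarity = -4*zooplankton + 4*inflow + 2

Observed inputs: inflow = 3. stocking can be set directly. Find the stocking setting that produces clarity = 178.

Substituting into the zooplankton equation gives zooplankton = -3*stocking - 14.
Substituting into the clarity equation gives clarity = 12*stocking + 70.
Solve 12*stocking + 70 = 178: stocking = (178 - 70) / 12 = 9.

stocking = 9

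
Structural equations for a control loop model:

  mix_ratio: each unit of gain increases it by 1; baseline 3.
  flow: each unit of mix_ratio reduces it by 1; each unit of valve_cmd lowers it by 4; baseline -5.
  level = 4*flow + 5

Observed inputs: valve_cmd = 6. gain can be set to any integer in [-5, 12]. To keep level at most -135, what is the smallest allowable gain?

Substituting into the flow equation gives flow = -gain - 32.
Substituting into the level equation gives level = -4*gain - 123.
Require -4*gain - 123 ≤ -135, so gain ≥ 3.
The smallest integer in [-5, 12] satisfying this is 3.

gain = 3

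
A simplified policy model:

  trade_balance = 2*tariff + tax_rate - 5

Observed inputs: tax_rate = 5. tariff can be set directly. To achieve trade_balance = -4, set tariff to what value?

tariff = -2

Substituting into the trade_balance equation gives trade_balance = 2*tariff.
Solve 2*tariff = -4: tariff = -4 / 2 = -2.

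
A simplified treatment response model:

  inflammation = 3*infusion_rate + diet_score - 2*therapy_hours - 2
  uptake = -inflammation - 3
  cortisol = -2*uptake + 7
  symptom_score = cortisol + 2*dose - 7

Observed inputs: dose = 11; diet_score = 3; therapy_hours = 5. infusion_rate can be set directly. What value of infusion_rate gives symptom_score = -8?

Substituting into the inflammation equation gives inflammation = 3*infusion_rate - 9.
Substituting into the uptake equation gives uptake = -3*infusion_rate + 6.
Substituting into the cortisol equation gives cortisol = 6*infusion_rate - 5.
Substituting into the symptom_score equation gives symptom_score = 6*infusion_rate + 10.
Solve 6*infusion_rate + 10 = -8: infusion_rate = (-8 - 10) / 6 = -3.

infusion_rate = -3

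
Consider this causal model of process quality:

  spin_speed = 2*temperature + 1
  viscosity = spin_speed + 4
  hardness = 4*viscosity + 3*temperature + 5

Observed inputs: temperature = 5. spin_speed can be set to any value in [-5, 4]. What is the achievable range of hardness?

Intervening on spin_speed fixes its value directly, overriding its dependence on temperature.
Substituting into the hardness equation gives hardness = 4*spin_speed + 36.
Linear in spin_speed, so extremes are at the endpoints: spin_speed = -5 gives hardness = 16; spin_speed = 4 gives hardness = 52.

16 to 52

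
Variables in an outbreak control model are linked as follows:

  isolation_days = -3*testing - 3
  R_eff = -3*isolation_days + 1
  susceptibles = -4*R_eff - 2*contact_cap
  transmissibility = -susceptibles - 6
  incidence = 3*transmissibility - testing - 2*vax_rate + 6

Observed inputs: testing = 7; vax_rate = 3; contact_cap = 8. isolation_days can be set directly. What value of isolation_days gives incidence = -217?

isolation_days = 7

Intervening on isolation_days fixes its value directly, overriding its dependence on testing.
Substituting into the susceptibles equation gives susceptibles = 12*isolation_days - 20.
transmissibility becomes -12*isolation_days + 14.
Substituting into the incidence equation gives incidence = -36*isolation_days + 35.
Solve -36*isolation_days + 35 = -217: isolation_days = (-217 - 35) / -36 = 7.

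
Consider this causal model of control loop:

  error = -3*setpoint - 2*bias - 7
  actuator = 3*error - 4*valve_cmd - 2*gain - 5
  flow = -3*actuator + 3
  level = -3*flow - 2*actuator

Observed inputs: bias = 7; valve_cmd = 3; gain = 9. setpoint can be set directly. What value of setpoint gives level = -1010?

Substituting into the error equation gives error = -3*setpoint - 21.
This gives actuator = -9*setpoint - 98.
This gives flow = 27*setpoint + 297.
level becomes -63*setpoint - 695.
Solve -63*setpoint - 695 = -1010: setpoint = (-1010 + 695) / -63 = 5.

setpoint = 5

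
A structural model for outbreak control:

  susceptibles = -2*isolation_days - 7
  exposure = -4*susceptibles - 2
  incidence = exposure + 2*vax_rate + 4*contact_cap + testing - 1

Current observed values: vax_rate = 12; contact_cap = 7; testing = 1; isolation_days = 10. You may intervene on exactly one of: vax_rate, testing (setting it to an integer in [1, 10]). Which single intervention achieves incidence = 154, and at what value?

set vax_rate = 10

Intervening on vax_rate: with other inputs at their observed values, incidence = 2*vax_rate + 134. Solving for 154 gives vax_rate = 10, within [1, 10].
Intervening on testing: incidence = testing + 157. Reaching 154 requires testing = -3, outside [1, 10].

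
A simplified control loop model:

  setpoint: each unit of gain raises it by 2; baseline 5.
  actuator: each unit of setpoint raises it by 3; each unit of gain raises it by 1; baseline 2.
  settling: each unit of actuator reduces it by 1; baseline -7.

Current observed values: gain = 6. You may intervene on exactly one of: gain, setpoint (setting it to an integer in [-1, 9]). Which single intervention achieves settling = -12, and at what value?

set setpoint = -1

Intervening on gain: settling = -7*gain - 24. Reaching -12 requires gain = -12/7, not an integer.
Intervening on setpoint: with other inputs at their observed values, settling = -3*setpoint - 15. Solving for -12 gives setpoint = -1, within [-1, 9].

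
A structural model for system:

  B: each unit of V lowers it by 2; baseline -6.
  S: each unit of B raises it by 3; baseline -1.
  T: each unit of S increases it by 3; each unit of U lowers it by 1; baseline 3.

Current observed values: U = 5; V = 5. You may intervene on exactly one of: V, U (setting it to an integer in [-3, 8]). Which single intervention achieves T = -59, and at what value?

Intervening on V: with other inputs at their observed values, T = -18*V - 59. Solving for -59 gives V = 0, within [-3, 8].
Intervening on U: T = -U - 144. Reaching -59 requires U = -85, outside [-3, 8].

set V = 0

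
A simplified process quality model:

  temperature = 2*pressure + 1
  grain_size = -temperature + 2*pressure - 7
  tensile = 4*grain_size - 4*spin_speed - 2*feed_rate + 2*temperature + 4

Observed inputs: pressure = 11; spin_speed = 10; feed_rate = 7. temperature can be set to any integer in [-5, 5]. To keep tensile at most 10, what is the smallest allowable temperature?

temperature = 0

Intervening on temperature fixes its value directly, overriding its dependence on pressure.
Substituting into the grain_size equation gives grain_size = -temperature + 15.
So tensile = -2*temperature + 10.
Require -2*temperature + 10 ≤ 10, so temperature ≥ 0.
The smallest integer in [-5, 5] satisfying this is 0.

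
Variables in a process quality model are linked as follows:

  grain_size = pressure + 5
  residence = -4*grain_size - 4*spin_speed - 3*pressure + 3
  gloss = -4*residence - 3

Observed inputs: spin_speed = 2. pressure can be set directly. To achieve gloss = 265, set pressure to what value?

pressure = 6

Substituting into the residence equation gives residence = -7*pressure - 25.
gloss becomes 28*pressure + 97.
Solve 28*pressure + 97 = 265: pressure = (265 - 97) / 28 = 6.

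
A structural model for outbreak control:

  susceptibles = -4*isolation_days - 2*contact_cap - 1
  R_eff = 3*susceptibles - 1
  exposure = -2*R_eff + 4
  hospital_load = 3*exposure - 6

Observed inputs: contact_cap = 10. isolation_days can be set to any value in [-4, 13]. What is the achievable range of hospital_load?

102 to 1326

Substituting into the susceptibles equation gives susceptibles = -4*isolation_days - 21.
This gives R_eff = -12*isolation_days - 64.
So exposure = 24*isolation_days + 132.
hospital_load becomes 72*isolation_days + 390.
Linear in isolation_days, so extremes are at the endpoints: isolation_days = -4 gives hospital_load = 102; isolation_days = 13 gives hospital_load = 1326.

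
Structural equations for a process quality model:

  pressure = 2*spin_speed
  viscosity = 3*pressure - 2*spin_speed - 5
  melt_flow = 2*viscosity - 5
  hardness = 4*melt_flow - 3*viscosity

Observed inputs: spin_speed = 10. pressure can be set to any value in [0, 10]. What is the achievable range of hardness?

Intervening on pressure fixes its value directly, overriding its dependence on spin_speed.
Substituting into the viscosity equation gives viscosity = 3*pressure - 25.
melt_flow becomes 6*pressure - 55.
hardness becomes 15*pressure - 145.
Linear in pressure, so extremes are at the endpoints: pressure = 0 gives hardness = -145; pressure = 10 gives hardness = 5.

-145 to 5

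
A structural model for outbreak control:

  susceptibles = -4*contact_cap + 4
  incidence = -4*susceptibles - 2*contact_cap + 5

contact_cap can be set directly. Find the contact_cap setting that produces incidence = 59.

contact_cap = 5

Substituting into the incidence equation gives incidence = 14*contact_cap - 11.
Solve 14*contact_cap - 11 = 59: contact_cap = (59 + 11) / 14 = 5.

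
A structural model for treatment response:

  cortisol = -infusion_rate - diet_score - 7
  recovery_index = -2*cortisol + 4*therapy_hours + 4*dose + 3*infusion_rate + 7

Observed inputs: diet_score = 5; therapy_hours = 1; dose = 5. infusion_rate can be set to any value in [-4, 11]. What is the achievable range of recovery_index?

Substituting into the cortisol equation gives cortisol = -infusion_rate - 12.
Substituting into the recovery_index equation gives recovery_index = 5*infusion_rate + 55.
Linear in infusion_rate, so extremes are at the endpoints: infusion_rate = -4 gives recovery_index = 35; infusion_rate = 11 gives recovery_index = 110.

35 to 110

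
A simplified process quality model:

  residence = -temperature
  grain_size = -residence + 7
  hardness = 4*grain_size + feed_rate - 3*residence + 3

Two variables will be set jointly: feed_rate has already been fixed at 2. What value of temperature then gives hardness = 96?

With feed_rate held at 2:
Substituting into the grain_size equation gives grain_size = temperature + 7.
This gives hardness = 7*temperature + 33.
Solve 7*temperature + 33 = 96: temperature = (96 - 33) / 7 = 9.

temperature = 9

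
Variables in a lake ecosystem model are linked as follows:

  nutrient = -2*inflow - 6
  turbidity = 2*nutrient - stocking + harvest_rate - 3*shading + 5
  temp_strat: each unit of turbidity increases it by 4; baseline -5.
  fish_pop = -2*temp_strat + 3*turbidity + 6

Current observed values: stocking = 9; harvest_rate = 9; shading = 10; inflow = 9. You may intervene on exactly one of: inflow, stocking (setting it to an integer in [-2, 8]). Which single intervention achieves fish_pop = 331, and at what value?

Intervening on inflow: fish_pop = 20*inflow + 201. Reaching 331 requires inflow = 13/2, not an integer.
Intervening on stocking: with other inputs at their observed values, fish_pop = 5*stocking + 336. Solving for 331 gives stocking = -1, within [-2, 8].

set stocking = -1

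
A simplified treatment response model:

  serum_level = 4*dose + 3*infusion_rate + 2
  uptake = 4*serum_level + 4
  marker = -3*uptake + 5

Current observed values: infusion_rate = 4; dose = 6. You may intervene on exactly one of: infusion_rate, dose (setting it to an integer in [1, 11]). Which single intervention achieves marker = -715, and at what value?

set infusion_rate = 11

Intervening on infusion_rate: with other inputs at their observed values, marker = -36*infusion_rate - 319. Solving for -715 gives infusion_rate = 11, within [1, 11].
Intervening on dose: marker = -48*dose - 175. Reaching -715 requires dose = 45/4, not an integer.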